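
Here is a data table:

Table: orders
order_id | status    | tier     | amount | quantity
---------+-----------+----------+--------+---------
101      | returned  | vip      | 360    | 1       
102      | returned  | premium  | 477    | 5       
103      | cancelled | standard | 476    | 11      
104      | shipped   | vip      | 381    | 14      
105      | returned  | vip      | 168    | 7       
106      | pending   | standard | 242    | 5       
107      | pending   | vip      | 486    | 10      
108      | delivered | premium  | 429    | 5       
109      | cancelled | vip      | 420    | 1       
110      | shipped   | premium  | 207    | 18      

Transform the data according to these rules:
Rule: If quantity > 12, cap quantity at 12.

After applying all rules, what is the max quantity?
12

Step 1: Original maximum quantity = 18
Step 2: Apply cap at 12
Step 3: 2 records had quantity > 12 and were capped
Step 4: Maximum after transformation = 12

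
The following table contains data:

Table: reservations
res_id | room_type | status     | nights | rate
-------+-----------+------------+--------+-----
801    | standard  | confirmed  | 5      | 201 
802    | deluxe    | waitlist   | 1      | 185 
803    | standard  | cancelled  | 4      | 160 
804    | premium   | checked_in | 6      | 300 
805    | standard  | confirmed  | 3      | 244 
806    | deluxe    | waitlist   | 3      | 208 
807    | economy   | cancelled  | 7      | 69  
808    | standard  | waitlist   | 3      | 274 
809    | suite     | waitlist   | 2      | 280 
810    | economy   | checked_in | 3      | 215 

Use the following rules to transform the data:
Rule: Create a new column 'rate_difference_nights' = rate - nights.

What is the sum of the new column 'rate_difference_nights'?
2099

Step 1: For each record, compute rate - nights
Example calculations:
  201 - 5 = 196
  185 - 1 = 184
  160 - 4 = 156
  ...
Step 2: Sum all derived values
Step 3: Total = 2099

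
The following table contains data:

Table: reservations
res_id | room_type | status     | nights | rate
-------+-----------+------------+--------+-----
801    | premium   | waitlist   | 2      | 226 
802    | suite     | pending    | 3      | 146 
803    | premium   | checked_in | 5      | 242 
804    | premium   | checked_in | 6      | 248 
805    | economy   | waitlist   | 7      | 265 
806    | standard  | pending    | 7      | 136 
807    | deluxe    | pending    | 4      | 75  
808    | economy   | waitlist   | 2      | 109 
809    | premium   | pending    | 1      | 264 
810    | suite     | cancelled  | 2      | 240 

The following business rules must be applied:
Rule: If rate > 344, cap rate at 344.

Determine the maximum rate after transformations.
265

Step 1: Original maximum rate = 265
Step 2: Check cap of 344 against maximum
Step 3: No records exceed the cap (max 265 <= cap 344), so no capping applies
Step 4: Maximum after transformation = 265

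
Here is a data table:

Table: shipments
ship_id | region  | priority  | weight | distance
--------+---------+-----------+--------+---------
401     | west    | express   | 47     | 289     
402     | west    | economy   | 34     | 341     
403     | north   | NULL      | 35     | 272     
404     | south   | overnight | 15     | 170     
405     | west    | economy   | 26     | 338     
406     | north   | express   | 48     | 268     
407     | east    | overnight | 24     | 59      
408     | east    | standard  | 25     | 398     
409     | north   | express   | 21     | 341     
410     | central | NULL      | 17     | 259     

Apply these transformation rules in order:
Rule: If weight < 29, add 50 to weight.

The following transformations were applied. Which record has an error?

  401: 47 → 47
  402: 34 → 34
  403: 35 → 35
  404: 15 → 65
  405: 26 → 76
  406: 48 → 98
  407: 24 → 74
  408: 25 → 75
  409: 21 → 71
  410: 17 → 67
Record 406 has an error. The correct transformed value should be 48, not 98.

Step 1: Check each record against the rule
Step 2: Record 406 has weight = 48
Step 3: Since 48 >= 29, the bonus should not have been applied
Step 4: Correct value = 48, but claimed value = 98
Conclusion: Record 406 has the error.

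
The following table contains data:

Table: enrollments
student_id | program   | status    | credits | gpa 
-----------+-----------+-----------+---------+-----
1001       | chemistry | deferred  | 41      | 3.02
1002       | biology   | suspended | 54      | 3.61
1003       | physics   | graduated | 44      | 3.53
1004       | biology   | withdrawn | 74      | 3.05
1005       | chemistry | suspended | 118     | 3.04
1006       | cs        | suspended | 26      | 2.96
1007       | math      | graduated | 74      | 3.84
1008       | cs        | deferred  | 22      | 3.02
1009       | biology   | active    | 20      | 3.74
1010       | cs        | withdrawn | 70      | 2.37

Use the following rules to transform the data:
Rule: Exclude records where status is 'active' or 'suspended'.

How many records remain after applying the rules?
6

Step 1: Count records to exclude
  - 1 (active) + 3 (suspended) = 4 records
Step 2: Total records: 10
Step 3: Remaining = 10 - 4 = 6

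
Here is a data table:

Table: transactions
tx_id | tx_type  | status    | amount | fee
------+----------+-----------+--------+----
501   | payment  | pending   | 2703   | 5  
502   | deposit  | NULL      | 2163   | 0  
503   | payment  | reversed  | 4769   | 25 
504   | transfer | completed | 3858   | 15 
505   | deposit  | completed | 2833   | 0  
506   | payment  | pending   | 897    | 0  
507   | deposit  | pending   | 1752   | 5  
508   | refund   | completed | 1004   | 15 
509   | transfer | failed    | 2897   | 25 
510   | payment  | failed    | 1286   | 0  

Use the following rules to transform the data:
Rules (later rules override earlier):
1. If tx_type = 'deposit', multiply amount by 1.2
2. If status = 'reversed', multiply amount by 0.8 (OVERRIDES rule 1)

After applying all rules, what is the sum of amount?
24557.8

Step 1: Rule 2 takes priority for records with status = 'reversed'
  - 1 records: 4769 × 0.8 = 3815.2
Step 2: Rule 1 applies to remaining records with tx_type = 'deposit'
  - 3 records: 6748 × 1.2 = 8097.6
Step 3: Other records unchanged: 12645
Step 4: Final sum = 3815.2 + 8097.6 + 12645 = 24557.8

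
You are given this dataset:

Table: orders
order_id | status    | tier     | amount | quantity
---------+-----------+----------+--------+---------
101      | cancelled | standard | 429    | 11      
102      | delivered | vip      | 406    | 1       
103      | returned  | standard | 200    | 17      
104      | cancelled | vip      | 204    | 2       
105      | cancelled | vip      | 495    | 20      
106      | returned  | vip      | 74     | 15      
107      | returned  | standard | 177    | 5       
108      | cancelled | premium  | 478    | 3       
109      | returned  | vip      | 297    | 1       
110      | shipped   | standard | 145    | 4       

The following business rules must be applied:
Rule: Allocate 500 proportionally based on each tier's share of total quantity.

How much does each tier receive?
premium: 18.99, standard: 234.18, vip: 246.84

Step 1: Calculate total quantity = 79
Step 2: Calculate each tier's proportion:
  premium: 3/79 = 3.80% → 18.99
  standard: 37/79 = 46.84% → 234.18
  vip: 39/79 = 49.37% → 246.84
Step 3: Verify: sum of allocations ≈ 500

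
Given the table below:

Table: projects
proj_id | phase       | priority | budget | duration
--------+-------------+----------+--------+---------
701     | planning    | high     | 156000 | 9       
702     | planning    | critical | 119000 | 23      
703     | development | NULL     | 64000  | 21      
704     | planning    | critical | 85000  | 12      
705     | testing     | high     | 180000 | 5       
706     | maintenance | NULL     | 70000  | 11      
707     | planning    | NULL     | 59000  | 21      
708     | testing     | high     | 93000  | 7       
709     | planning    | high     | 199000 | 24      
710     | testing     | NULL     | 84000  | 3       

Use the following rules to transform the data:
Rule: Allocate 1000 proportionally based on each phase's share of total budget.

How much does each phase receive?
development: 57.71, maintenance: 63.12, planning: 557.26, testing: 321.91

Step 1: Calculate total budget = 1109000
Step 2: Calculate each phase's proportion:
  development: 64000/1109000 = 5.77% → 57.71
  maintenance: 70000/1109000 = 6.31% → 63.12
  planning: 618000/1109000 = 55.73% → 557.26
  testing: 357000/1109000 = 32.19% → 321.91
Step 3: Verify: sum of allocations ≈ 1000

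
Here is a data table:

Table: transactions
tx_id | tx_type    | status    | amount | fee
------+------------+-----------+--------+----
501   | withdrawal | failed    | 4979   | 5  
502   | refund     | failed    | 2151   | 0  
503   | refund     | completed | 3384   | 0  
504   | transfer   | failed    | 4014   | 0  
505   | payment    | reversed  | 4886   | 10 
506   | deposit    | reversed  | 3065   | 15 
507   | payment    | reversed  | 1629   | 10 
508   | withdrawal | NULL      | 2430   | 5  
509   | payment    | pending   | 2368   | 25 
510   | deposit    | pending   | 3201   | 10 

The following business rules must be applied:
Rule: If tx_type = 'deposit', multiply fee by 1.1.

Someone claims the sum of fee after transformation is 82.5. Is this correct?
Yes, the result is correct.

Step 1: Calculate the correct sum after transformation
Step 2: Apply multiplier 1.1 to records where tx_type = 'deposit'
Step 3: Correct result = 82.5
Step 4: Claimed result = 82.5
Step 5: 82.5 = 82.5 ✓
Conclusion: The claimed result is correct.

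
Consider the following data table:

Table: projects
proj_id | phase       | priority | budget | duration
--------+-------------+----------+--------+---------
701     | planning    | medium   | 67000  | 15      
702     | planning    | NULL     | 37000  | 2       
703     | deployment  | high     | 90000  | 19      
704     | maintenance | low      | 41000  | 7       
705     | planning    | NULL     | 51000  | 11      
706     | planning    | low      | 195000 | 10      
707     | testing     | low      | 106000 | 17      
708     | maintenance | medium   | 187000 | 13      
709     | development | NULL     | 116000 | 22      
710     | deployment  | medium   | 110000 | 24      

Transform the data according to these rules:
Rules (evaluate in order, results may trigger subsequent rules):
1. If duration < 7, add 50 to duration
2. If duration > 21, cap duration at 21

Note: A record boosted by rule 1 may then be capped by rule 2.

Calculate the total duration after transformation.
155

Step 1: Apply rule 1 to records with duration < 7
  - 1 records get bonus of 50
  - Of these, 1 records then exceed 21 and get capped
Step 2: Apply rule 2 to records with duration > 21
  - 2 records (original) are capped
Step 3: Calculate final sum = 155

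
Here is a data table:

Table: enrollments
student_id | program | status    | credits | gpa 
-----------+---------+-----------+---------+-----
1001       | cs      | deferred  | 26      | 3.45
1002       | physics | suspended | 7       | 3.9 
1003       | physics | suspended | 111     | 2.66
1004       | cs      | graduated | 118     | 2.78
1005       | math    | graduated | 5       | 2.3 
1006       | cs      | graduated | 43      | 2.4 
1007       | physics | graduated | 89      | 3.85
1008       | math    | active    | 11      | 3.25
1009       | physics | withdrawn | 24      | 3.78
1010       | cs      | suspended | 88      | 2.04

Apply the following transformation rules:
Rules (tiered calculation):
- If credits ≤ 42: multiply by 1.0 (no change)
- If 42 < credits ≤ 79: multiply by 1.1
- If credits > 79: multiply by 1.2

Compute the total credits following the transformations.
607.5

Step 1: Tier 1 (credits ≤ 42): 5 records, sum = 73 × 1.0 = 73.0
Step 2: Tier 2 (42 < credits ≤ 79): 1 records, sum = 43 × 1.1 = 47.3
Step 3: Tier 3 (credits > 79): 4 records, sum = 406 × 1.2 = 487.2
Step 4: Final sum = 73.0 + 47.3 + 487.2 = 607.5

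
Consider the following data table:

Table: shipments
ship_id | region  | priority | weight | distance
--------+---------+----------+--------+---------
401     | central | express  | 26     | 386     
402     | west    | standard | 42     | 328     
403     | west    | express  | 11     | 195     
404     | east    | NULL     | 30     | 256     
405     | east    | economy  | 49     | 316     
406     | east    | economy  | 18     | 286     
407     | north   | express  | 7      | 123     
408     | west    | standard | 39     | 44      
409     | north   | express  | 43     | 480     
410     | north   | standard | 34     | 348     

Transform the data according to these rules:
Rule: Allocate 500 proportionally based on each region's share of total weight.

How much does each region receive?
central: 43.48, east: 162.21, north: 140.47, west: 153.85

Step 1: Calculate total weight = 299
Step 2: Calculate each region's proportion:
  central: 26/299 = 8.70% → 43.48
  east: 97/299 = 32.44% → 162.21
  north: 84/299 = 28.09% → 140.47
  west: 92/299 = 30.77% → 153.85
Step 3: Verify: sum of allocations ≈ 500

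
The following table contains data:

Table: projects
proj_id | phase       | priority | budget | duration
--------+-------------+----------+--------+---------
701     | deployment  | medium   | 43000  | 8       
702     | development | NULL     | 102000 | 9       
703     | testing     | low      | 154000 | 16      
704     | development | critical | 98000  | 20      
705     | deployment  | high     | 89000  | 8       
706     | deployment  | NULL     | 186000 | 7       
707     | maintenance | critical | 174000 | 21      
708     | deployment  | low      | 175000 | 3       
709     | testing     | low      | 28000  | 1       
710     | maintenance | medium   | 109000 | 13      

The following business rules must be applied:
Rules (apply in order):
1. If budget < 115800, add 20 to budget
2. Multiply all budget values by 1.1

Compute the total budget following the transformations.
1273932.0

Step 1: Apply Rule 1 - Add 20 to records with budget < 115800
  - 6 records affected: 469000 + (6 × 20) = 469120
  - Unaffected records: 689000
  - Sum after Rule 1: 1158120
Step 2: Apply Rule 2 - Multiply all by 1.1
  - 1158120 × 1.1 = 1273932.0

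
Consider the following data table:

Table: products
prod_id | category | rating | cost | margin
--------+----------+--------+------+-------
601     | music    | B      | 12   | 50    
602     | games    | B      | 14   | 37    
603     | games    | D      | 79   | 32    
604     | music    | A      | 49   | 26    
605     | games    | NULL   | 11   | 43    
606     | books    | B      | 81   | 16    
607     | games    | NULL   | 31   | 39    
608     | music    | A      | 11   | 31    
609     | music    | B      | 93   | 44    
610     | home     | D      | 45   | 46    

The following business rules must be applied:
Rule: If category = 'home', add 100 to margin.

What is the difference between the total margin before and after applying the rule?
100

Step 1: Original sum of margin = 364
Step 2: 1 records have category = 'home'
Step 3: Each affected record changes by 100
Step 4: Total change = 1 × 100 = 100
Step 5: New sum = 364 + 100 = 464
Step 6: Difference = |464 - 364| = 100
        (Sum increased by 100)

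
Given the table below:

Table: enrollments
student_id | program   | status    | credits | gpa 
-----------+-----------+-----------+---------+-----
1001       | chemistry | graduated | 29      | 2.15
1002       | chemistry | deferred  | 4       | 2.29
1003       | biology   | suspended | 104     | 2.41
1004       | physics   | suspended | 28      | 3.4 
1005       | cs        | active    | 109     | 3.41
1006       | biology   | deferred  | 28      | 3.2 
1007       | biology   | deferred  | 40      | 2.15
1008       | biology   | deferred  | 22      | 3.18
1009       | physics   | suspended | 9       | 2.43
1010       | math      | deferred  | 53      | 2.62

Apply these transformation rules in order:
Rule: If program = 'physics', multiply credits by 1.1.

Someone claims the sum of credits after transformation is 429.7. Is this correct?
Yes, the result is correct.

Step 1: Calculate the correct sum after transformation
Step 2: Apply multiplier 1.1 to records where program = 'physics'
Step 3: Correct result = 429.7
Step 4: Claimed result = 429.7
Step 5: 429.7 = 429.7 ✓
Conclusion: The claimed result is correct.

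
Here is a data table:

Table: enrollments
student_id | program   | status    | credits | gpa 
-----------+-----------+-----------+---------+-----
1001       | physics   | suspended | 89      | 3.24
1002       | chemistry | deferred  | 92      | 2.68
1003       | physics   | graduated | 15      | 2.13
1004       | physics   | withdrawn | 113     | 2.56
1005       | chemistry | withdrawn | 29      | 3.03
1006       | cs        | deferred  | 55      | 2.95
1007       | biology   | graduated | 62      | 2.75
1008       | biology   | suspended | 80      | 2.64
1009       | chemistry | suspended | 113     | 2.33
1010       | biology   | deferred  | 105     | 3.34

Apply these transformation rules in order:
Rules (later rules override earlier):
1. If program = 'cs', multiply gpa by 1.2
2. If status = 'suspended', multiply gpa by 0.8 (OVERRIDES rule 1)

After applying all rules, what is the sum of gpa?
26.6

Step 1: Rule 2 takes priority for records with status = 'suspended'
  - 3 records: 8.21 × 0.8 = 6.57
Step 2: Rule 1 applies to remaining records with program = 'cs'
  - 1 records: 2.95 × 1.2 = 3.54
Step 3: Other records unchanged: 16.49
Step 4: Final sum = 6.57 + 3.54 + 16.49 = 26.6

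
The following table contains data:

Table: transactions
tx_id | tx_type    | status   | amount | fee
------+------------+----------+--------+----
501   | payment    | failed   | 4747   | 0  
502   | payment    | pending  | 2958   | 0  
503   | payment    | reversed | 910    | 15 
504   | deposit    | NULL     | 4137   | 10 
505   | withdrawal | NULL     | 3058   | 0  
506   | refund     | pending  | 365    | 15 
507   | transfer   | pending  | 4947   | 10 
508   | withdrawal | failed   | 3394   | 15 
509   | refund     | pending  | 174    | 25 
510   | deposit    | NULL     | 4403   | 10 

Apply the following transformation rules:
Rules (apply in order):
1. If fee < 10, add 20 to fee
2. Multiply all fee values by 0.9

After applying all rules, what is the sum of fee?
144.0

Step 1: Apply Rule 1 - Add 20 to records with fee < 10
  - 3 records affected: 0 + (3 × 20) = 60
  - Unaffected records: 100
  - Sum after Rule 1: 160
Step 2: Apply Rule 2 - Multiply all by 0.9
  - 160 × 0.9 = 144.0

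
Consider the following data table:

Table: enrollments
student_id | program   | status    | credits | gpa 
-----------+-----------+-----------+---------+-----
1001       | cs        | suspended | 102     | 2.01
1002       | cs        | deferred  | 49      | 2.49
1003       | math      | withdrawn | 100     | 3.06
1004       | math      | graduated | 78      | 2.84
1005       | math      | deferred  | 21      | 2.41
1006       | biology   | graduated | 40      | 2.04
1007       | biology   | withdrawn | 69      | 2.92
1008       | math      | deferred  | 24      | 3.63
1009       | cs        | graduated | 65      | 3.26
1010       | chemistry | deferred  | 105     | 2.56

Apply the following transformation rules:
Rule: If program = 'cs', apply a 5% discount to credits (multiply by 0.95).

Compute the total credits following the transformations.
642.2

Step 1: Records with program = 'cs' have total credits = 216
Step 2: Apply multiplier: 216 × 0.95 = 205.2
Step 3: Other records total: 437
Step 4: Final sum = 205.2 + 437 = 642.2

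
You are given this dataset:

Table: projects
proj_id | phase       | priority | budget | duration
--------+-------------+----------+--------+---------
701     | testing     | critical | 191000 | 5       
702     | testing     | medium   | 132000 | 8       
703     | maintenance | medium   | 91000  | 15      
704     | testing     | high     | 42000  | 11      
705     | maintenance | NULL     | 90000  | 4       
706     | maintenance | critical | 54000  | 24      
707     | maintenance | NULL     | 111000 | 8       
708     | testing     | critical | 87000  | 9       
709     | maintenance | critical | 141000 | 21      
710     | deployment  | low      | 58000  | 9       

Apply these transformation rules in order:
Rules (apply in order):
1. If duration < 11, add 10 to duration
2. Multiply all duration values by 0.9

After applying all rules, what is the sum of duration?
156.6

Step 1: Apply Rule 1 - Add 10 to records with duration < 11
  - 6 records affected: 43 + (6 × 10) = 103
  - Unaffected records: 71
  - Sum after Rule 1: 174
Step 2: Apply Rule 2 - Multiply all by 0.9
  - 174 × 0.9 = 156.6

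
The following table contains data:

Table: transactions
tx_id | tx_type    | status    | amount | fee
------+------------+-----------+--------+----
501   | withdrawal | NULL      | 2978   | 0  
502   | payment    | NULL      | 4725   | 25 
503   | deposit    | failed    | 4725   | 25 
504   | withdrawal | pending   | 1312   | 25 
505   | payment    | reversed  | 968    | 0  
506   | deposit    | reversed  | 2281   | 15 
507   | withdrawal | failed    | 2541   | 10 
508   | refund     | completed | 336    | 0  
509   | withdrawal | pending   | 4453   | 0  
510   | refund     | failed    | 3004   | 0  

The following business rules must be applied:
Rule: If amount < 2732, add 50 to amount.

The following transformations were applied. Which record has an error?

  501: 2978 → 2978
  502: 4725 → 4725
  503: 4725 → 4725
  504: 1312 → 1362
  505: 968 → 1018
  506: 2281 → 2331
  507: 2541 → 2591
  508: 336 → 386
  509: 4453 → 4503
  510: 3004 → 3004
Record 509 has an error. The correct transformed value should be 4453, not 4503.

Step 1: Check each record against the rule
Step 2: Record 509 has amount = 4453
Step 3: Since 4453 >= 2732, the bonus should not have been applied
Step 4: Correct value = 4453, but claimed value = 4503
Conclusion: Record 509 has the error.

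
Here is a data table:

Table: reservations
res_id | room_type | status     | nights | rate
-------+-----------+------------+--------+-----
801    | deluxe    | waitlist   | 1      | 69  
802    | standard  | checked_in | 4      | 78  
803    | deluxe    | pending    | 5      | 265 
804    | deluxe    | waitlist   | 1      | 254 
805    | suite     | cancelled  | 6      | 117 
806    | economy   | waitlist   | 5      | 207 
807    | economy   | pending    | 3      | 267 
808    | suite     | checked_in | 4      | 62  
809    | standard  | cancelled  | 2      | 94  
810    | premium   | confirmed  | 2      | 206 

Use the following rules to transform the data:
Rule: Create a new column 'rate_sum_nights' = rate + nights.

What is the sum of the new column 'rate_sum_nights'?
1652

Step 1: For each record, compute rate + nights
Example calculations:
  69 + 1 = 70
  78 + 4 = 82
  265 + 5 = 270
  ...
Step 2: Sum all derived values
Step 3: Total = 1652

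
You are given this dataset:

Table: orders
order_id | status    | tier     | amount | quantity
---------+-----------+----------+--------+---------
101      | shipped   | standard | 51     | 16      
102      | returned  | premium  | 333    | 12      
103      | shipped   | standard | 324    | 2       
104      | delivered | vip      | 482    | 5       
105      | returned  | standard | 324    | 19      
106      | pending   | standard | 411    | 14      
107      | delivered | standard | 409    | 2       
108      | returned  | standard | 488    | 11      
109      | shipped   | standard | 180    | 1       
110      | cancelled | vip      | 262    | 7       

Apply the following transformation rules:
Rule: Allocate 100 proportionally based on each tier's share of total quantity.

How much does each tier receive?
premium: 13.48, standard: 73.03, vip: 13.48

Step 1: Calculate total quantity = 89
Step 2: Calculate each tier's proportion:
  premium: 12/89 = 13.48% → 13.48
  standard: 65/89 = 73.03% → 73.03
  vip: 12/89 = 13.48% → 13.48
Step 3: Verify: sum of allocations ≈ 100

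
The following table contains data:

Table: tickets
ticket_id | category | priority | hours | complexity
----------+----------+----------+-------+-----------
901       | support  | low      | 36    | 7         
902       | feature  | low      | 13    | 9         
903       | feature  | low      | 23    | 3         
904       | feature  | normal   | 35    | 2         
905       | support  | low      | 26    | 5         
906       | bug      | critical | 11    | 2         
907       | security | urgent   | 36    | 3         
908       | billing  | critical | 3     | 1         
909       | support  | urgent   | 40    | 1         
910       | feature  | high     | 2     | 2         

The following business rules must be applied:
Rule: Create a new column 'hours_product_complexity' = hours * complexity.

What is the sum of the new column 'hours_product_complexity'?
815

Step 1: For each record, compute hours * complexity
Example calculations:
  36 * 7 = 252
  13 * 9 = 117
  23 * 3 = 69
  ...
Step 2: Sum all derived values
Step 3: Total = 815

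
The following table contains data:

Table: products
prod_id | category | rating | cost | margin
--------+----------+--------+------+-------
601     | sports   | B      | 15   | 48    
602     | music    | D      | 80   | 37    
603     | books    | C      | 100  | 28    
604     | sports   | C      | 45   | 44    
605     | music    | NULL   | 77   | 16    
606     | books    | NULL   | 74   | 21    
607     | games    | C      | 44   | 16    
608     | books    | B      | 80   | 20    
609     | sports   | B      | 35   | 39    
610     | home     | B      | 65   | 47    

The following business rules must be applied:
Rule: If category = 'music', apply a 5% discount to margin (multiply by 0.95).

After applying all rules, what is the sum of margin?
313.35

Step 1: Records with category = 'music' have total margin = 53
Step 2: Apply multiplier: 53 × 0.95 = 50.35
Step 3: Other records total: 263
Step 4: Final sum = 50.35 + 263 = 313.35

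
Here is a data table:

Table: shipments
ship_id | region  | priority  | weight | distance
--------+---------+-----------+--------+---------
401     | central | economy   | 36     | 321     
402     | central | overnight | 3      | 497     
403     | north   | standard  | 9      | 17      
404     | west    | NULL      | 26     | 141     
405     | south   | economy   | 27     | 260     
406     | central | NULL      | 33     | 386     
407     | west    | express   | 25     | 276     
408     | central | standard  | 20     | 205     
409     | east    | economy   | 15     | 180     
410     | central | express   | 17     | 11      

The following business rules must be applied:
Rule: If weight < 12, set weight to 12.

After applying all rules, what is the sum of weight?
223

Step 1: 2 records have weight < 12
Step 2: These records originally summed to 12
Step 3: After setting to minimum: 2 × 12 = 24
Step 4: Unaffected records sum: 199
Step 5: Final sum = 24 + 199 = 223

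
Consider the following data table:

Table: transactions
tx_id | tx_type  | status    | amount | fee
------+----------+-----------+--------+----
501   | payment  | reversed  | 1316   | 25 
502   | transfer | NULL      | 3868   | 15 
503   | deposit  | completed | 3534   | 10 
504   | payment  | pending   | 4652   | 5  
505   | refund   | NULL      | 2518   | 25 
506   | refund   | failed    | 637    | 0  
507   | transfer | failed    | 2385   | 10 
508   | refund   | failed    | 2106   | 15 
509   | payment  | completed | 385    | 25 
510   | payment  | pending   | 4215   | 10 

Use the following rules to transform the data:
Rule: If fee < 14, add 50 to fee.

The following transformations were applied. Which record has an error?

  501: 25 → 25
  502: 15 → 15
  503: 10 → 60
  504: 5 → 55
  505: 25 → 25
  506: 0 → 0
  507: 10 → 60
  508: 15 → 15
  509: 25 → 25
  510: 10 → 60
Record 506 has an error. The correct transformed value should be 50, not 0.

Step 1: Check each record against the rule
Step 2: Record 506 has fee = 0
Step 3: Since 0 < 14, the bonus should have been applied
Step 4: Correct value = 50, but claimed value = 0
Conclusion: Record 506 has the error.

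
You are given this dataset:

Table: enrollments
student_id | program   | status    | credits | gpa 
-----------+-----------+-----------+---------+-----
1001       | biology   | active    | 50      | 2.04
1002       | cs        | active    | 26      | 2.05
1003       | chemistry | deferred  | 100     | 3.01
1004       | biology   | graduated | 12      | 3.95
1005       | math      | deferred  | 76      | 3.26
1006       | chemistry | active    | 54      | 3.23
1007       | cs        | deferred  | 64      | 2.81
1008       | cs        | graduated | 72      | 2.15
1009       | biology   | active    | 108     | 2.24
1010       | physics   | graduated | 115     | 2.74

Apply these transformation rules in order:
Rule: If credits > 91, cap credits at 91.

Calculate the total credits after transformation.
627

Step 1: 3 records have credits > 91
Step 2: These records originally summed to 323
Step 3: After capping: 3 × 91 = 273
Step 4: Unaffected records sum: 354
Step 5: Final sum = 273 + 354 = 627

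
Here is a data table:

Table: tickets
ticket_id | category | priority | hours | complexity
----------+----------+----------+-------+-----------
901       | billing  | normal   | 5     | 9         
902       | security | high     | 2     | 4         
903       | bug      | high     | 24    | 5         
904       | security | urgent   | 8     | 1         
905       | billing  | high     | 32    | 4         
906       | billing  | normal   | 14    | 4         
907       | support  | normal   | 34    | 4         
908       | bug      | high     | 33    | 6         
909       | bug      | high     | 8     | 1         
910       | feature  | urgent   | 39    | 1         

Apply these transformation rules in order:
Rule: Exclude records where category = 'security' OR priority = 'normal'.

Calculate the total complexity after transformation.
17

Step 1: Find records where category = 'security' OR priority = 'normal'
Step 2: 5 records match, summing to 22
Step 3: Original sum: 39
Step 4: Remaining sum = 39 - 22 = 17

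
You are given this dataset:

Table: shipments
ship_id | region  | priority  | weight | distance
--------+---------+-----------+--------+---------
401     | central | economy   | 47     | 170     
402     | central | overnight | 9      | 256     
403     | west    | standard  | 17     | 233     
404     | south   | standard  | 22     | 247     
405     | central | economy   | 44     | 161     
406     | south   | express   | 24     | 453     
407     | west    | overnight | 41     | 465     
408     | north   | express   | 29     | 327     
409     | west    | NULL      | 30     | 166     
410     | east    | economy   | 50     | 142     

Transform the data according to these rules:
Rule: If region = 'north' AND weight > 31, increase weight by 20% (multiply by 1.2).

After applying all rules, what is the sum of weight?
313

Step 1: Find records where region = 'north' AND weight > 31
Step 2: 0 records match, summing to 0
Step 3: After multiplier: 0 × 1.2 = 0.0
Step 4: Unaffected records sum: 313
Step 5: Final sum = 0.0 + 313 = 313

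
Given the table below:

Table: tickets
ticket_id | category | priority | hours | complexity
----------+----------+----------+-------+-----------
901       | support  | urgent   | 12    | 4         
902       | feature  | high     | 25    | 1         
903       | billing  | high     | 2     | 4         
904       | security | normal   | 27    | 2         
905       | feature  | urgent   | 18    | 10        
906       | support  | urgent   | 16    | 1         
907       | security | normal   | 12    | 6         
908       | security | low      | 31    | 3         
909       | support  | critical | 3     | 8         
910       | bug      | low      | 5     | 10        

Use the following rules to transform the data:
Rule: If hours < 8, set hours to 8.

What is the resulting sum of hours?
165

Step 1: 3 records have hours < 8
Step 2: These records originally summed to 10
Step 3: After setting to minimum: 3 × 8 = 24
Step 4: Unaffected records sum: 141
Step 5: Final sum = 24 + 141 = 165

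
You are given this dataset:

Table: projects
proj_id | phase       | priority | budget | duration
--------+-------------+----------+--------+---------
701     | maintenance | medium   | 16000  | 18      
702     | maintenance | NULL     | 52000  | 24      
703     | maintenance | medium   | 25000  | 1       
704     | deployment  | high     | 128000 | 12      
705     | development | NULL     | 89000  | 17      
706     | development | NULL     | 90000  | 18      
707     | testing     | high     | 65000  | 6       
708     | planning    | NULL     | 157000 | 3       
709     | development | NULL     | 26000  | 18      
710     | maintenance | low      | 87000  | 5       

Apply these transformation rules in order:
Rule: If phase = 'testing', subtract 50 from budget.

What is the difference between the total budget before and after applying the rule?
50

Step 1: Original sum of budget = 735000
Step 2: 1 records have phase = 'testing'
Step 3: Each affected record changes by -50
Step 4: Total change = 1 × -50 = -50
Step 5: New sum = 735000 + -50 = 734950
Step 6: Difference = |734950 - 735000| = 50
        (Sum decreased by 50)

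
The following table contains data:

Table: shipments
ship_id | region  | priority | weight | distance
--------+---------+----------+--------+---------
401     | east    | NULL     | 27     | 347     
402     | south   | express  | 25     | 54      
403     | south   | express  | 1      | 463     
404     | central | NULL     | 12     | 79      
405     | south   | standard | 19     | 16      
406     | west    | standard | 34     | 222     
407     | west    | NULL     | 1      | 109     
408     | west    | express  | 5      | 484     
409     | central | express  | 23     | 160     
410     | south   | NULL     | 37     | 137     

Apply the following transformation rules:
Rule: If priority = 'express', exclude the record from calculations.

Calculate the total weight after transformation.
130

Step 1: Identify records where priority = 'express'
Step 2: The excluded records sum to 54
Step 3: Original total weight = 184
Step 4: Remaining total = 184 - 54 = 130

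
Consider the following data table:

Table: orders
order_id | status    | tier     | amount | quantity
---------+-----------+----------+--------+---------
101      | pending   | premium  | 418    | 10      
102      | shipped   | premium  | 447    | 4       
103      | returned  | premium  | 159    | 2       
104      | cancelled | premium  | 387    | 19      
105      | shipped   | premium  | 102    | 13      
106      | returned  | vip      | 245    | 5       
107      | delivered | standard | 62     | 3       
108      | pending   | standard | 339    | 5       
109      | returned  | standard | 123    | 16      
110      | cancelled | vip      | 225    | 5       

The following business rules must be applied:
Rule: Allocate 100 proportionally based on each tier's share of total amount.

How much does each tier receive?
premium: 60.35, standard: 20.9, vip: 18.75

Step 1: Calculate total amount = 2507
Step 2: Calculate each tier's proportion:
  premium: 1513/2507 = 60.35% → 60.35
  standard: 524/2507 = 20.90% → 20.9
  vip: 470/2507 = 18.75% → 18.75
Step 3: Verify: sum of allocations ≈ 100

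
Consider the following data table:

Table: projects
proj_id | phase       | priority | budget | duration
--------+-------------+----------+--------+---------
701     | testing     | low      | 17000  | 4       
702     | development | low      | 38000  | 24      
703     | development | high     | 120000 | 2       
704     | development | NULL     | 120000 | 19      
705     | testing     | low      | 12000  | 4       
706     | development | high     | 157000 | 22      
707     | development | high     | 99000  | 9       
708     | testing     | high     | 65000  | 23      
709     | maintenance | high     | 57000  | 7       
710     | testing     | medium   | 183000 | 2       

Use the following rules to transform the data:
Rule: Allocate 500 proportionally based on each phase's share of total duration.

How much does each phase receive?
development: 327.59, maintenance: 30.17, testing: 142.24

Step 1: Calculate total duration = 116
Step 2: Calculate each phase's proportion:
  development: 76/116 = 65.52% → 327.59
  maintenance: 7/116 = 6.03% → 30.17
  testing: 33/116 = 28.45% → 142.24
Step 3: Verify: sum of allocations ≈ 500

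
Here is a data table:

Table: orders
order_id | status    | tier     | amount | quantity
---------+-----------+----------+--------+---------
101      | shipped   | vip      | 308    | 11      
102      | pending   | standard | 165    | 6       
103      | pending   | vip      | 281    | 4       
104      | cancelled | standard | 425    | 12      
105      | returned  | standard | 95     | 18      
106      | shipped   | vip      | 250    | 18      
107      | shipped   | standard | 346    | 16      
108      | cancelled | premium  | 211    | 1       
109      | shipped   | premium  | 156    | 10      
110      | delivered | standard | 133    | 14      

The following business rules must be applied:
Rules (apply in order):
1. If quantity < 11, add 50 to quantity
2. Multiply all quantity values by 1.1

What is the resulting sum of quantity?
341.0

Step 1: Apply Rule 1 - Add 50 to records with quantity < 11
  - 4 records affected: 21 + (4 × 50) = 221
  - Unaffected records: 89
  - Sum after Rule 1: 310
Step 2: Apply Rule 2 - Multiply all by 1.1
  - 310 × 1.1 = 341.0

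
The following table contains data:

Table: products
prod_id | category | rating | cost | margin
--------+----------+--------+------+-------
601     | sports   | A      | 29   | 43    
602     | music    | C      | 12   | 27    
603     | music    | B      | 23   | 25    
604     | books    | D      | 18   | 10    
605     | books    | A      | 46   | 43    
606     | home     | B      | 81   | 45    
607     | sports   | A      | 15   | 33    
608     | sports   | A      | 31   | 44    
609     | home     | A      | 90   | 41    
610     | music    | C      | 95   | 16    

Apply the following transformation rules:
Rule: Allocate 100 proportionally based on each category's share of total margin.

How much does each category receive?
books: 16.21, home: 26.3, music: 20.8, sports: 36.7

Step 1: Calculate total margin = 327
Step 2: Calculate each category's proportion:
  books: 53/327 = 16.21% → 16.21
  home: 86/327 = 26.30% → 26.3
  music: 68/327 = 20.80% → 20.8
  sports: 120/327 = 36.70% → 36.7
Step 3: Verify: sum of allocations ≈ 100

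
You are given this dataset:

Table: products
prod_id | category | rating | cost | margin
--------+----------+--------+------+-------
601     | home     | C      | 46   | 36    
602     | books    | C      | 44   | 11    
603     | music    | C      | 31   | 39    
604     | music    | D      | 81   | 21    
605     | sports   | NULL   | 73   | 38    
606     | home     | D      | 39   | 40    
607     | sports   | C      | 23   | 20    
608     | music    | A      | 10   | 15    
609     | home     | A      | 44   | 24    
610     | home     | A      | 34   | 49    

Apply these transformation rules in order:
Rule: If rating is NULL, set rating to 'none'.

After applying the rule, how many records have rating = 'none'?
1

Step 1: Count records where rating IS NULL
Step 2: Found 1 records with NULL rating
Step 3: These records will have rating set to 'none'
Step 4: Records already having rating = 'none': 0
Step 5: Answer: 1 + 0 = 1 records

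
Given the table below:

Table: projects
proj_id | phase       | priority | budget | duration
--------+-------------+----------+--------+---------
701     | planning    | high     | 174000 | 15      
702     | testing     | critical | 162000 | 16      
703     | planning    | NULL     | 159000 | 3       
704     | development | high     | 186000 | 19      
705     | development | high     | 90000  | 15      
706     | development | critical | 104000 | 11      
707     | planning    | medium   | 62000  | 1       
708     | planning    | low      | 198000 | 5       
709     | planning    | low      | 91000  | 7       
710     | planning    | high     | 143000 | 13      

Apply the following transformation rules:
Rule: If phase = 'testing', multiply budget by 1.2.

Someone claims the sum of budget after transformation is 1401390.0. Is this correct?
No, the correct result is 1401400.0.

Step 1: Calculate the correct sum after transformation
Step 2: Apply multiplier 1.2 to records where phase = 'testing'
Step 3: Correct result = 1401400.0
Step 4: Claimed result = 1401390.0
Step 5: 1401400.0 ≠ 1401390.0
Conclusion: The claimed result is incorrect. The correct answer is 1401400.0.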